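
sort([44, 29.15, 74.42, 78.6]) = [29.15, 44, 74.42, 78.6]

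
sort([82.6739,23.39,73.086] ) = [23.39,73.086,82.6739]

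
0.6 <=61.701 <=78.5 True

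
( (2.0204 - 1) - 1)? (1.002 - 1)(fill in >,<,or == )>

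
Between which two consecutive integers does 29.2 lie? 29 and 30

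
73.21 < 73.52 True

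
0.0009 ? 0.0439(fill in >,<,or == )<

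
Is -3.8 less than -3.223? Yes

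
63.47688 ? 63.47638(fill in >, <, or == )>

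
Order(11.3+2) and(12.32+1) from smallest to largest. (11.3+2), (12.32+1)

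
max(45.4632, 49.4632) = 49.4632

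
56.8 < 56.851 True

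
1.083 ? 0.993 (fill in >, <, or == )>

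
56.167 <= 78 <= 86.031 True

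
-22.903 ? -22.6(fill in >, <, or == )<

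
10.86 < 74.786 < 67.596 False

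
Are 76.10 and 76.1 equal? Yes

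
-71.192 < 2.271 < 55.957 True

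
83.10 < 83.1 False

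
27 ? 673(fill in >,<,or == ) <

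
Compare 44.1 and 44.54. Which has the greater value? 44.54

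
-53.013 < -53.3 False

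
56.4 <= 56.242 False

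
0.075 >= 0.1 False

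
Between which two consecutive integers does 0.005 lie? 0 and 1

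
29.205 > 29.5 False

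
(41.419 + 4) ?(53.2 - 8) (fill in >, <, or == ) >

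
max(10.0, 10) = 10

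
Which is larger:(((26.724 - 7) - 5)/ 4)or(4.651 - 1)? (((26.724 - 7) - 5)/ 4)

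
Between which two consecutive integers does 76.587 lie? 76 and 77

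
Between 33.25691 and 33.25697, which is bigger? 33.25697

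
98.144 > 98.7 False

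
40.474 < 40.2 False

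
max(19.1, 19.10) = 19.10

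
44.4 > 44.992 False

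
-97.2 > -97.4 True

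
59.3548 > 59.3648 False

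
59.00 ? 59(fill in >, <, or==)==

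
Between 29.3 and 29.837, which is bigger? 29.837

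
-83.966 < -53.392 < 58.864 True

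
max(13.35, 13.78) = 13.78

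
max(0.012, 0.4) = 0.4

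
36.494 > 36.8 False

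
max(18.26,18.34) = 18.34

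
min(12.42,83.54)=12.42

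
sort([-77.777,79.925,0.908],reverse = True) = [79.925,0.908,-77.777]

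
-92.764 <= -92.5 True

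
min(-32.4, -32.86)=-32.86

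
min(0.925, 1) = 0.925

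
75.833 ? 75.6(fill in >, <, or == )>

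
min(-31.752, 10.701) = -31.752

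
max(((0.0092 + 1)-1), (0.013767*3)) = 0.041301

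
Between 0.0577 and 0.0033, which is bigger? 0.0577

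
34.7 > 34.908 False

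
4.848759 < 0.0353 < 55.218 False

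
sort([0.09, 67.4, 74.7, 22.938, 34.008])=[0.09, 22.938, 34.008, 67.4, 74.7]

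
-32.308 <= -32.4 False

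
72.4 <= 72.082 False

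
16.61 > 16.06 True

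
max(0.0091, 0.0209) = 0.0209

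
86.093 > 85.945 True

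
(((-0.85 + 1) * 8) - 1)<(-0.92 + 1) False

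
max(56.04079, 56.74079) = 56.74079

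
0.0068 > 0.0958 False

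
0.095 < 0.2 True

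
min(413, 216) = 216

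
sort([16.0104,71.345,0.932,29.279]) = [0.932,16.0104,29.279,71.345]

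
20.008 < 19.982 False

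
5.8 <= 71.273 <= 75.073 True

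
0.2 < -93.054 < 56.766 False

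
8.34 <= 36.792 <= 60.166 True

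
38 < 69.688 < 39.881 False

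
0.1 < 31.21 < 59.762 True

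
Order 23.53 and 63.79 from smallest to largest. 23.53, 63.79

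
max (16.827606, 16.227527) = 16.827606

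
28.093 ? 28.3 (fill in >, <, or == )<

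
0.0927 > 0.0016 True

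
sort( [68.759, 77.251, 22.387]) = [22.387, 68.759, 77.251]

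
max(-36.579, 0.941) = 0.941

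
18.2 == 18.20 True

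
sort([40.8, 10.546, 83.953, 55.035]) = [10.546, 40.8, 55.035, 83.953]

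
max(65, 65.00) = 65.00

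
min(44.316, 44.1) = 44.1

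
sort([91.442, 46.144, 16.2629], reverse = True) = [91.442, 46.144, 16.2629]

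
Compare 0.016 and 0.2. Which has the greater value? 0.2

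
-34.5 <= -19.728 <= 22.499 True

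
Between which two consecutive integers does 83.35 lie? 83 and 84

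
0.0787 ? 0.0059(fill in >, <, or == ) >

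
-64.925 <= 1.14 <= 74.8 True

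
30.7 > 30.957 False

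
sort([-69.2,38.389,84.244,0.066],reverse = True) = [84.244,38.389,0.066,-69.2]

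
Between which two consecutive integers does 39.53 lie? 39 and 40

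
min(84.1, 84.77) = 84.1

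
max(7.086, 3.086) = 7.086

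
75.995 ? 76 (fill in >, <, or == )<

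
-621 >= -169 False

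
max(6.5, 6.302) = 6.5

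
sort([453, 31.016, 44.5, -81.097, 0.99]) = [-81.097, 0.99, 31.016, 44.5, 453]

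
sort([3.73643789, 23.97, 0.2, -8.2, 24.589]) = [-8.2, 0.2, 3.73643789, 23.97, 24.589]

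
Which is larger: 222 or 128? 222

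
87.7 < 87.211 False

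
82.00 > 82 False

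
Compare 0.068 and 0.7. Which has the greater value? 0.7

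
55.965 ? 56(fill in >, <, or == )<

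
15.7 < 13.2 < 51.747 False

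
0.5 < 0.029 False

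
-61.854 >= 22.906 False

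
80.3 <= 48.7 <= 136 False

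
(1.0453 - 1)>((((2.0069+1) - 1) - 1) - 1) True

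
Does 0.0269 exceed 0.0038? Yes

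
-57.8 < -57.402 True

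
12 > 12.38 False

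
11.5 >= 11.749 False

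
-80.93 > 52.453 False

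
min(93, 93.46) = 93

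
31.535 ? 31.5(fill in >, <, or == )>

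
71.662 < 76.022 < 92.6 True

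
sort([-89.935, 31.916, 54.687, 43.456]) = [-89.935, 31.916, 43.456, 54.687]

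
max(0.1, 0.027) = 0.1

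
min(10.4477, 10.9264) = 10.4477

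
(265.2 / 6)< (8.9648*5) True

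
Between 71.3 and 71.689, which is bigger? 71.689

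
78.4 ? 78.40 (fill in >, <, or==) ==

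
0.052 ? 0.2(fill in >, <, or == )<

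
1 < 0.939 False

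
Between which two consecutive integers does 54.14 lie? 54 and 55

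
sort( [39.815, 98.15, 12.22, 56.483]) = [12.22, 39.815, 56.483, 98.15]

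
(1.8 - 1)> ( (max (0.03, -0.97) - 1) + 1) True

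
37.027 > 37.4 False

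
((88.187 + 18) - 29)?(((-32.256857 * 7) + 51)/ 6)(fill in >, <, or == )>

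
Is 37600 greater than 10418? Yes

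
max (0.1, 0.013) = 0.1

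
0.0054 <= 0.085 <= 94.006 True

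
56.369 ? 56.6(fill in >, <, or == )<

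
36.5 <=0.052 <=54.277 False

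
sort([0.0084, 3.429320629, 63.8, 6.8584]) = [0.0084, 3.429320629, 6.8584, 63.8]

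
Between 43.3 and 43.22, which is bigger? 43.3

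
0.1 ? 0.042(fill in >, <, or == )>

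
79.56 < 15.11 False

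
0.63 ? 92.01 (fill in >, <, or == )<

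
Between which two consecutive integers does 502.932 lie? 502 and 503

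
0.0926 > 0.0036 True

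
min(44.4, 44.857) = 44.4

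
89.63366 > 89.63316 True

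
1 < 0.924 False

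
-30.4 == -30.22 False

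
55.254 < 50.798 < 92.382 False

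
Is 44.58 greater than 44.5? Yes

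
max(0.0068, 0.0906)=0.0906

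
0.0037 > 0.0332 False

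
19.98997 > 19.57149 True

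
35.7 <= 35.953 True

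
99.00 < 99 False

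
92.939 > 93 False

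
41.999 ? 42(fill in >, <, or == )<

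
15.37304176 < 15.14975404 False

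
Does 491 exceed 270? Yes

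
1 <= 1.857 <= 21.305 True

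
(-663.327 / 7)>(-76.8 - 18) True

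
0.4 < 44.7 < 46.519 True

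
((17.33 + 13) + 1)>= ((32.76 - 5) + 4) False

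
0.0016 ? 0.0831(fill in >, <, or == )<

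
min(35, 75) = 35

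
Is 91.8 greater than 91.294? Yes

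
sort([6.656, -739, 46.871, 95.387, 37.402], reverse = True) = [95.387, 46.871, 37.402, 6.656, -739]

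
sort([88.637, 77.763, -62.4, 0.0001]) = [-62.4, 0.0001, 77.763, 88.637]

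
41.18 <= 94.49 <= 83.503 False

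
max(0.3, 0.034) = 0.3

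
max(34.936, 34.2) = 34.936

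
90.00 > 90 False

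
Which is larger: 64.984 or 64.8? 64.984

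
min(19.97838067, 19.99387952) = 19.97838067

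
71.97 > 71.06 True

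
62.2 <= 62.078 False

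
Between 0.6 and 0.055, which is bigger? 0.6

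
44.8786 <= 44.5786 False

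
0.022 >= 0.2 False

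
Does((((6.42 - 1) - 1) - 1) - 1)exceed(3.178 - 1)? Yes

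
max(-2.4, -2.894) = -2.4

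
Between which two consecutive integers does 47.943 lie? 47 and 48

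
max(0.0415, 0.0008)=0.0415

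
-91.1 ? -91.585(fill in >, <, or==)>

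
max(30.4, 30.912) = 30.912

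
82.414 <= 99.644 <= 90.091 False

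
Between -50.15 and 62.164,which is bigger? 62.164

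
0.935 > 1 False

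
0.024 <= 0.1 True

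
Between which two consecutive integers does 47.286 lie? 47 and 48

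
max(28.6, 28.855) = 28.855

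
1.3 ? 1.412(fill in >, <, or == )<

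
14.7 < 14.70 False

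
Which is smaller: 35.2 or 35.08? 35.08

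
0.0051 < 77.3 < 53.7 False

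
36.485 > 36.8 False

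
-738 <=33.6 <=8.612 False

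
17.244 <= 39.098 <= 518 True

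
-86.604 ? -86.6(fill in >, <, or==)<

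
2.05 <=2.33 True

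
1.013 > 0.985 True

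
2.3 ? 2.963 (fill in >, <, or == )<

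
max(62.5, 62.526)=62.526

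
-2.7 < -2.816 False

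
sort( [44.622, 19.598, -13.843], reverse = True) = [44.622, 19.598, -13.843]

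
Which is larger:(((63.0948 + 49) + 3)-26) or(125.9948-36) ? (125.9948-36)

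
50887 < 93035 True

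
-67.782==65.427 False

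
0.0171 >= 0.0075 True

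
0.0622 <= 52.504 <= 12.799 False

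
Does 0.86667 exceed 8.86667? No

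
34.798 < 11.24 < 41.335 False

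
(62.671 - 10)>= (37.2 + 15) True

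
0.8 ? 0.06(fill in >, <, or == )>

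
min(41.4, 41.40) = 41.4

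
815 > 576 True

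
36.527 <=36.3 False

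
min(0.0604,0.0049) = 0.0049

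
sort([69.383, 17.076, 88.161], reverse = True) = [88.161, 69.383, 17.076]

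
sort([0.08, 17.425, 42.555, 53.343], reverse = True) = [53.343, 42.555, 17.425, 0.08]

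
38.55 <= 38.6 True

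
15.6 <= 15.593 False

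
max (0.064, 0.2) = 0.2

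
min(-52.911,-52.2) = -52.911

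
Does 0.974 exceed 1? No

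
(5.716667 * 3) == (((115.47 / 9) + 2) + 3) False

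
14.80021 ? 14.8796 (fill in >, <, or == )<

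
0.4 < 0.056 False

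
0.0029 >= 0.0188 False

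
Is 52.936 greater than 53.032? No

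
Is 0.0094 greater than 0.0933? No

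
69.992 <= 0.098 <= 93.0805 False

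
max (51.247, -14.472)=51.247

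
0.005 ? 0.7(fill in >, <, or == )<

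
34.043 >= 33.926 True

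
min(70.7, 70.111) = 70.111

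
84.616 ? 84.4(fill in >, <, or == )>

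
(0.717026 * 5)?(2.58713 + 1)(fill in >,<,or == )<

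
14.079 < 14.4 True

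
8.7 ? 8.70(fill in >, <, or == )==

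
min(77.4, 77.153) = 77.153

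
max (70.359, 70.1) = 70.359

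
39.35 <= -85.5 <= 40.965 False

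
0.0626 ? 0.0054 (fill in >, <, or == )>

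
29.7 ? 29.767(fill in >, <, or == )<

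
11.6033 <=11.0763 False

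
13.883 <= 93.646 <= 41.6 False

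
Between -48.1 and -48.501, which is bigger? -48.1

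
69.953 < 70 True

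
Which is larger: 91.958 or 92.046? 92.046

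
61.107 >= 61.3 False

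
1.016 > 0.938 True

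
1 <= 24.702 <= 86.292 True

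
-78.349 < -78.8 False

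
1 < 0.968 False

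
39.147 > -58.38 True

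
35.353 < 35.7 True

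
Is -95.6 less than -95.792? No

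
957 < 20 False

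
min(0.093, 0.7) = 0.093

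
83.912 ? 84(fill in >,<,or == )<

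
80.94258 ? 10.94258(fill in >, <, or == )>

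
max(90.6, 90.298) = 90.6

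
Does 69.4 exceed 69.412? No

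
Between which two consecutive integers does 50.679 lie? 50 and 51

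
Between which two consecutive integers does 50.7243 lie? 50 and 51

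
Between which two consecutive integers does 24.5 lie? 24 and 25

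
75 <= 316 True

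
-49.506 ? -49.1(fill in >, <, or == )<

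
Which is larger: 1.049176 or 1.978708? 1.978708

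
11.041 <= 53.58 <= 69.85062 True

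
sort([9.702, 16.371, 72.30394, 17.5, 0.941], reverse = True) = [72.30394, 17.5, 16.371, 9.702, 0.941]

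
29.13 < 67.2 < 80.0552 True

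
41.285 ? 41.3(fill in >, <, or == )<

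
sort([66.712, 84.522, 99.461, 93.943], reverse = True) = [99.461, 93.943, 84.522, 66.712]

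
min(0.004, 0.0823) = 0.004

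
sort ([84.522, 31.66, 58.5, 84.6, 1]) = [1, 31.66, 58.5, 84.522, 84.6]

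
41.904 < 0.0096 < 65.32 False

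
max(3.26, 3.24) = 3.26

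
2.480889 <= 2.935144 True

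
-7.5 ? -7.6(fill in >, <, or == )>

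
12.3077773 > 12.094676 True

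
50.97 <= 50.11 False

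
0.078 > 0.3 False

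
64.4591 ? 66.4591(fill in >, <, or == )<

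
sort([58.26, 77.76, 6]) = [6, 58.26, 77.76]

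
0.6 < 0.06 False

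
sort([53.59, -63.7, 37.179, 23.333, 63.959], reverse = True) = [63.959, 53.59, 37.179, 23.333, -63.7]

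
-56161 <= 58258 True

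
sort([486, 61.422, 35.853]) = [35.853, 61.422, 486]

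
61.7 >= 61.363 True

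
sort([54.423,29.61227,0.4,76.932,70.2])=[0.4,29.61227,54.423,70.2,76.932]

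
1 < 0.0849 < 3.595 False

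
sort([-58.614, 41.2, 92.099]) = [-58.614, 41.2, 92.099]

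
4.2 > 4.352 False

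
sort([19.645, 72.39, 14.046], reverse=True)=[72.39, 19.645, 14.046]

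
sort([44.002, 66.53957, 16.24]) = [16.24, 44.002, 66.53957]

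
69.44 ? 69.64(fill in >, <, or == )<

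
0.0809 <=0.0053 False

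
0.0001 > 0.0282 False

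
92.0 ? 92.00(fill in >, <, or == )==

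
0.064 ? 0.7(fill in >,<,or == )<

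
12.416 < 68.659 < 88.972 True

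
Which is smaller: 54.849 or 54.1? 54.1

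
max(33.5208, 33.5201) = 33.5208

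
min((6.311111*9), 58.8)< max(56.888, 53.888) True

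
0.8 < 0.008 False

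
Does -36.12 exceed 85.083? No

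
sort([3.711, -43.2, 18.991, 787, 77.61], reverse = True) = [787, 77.61, 18.991, 3.711, -43.2]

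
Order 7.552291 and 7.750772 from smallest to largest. 7.552291, 7.750772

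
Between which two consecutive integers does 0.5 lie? 0 and 1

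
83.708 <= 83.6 False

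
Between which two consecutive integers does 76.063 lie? 76 and 77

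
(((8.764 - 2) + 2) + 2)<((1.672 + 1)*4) False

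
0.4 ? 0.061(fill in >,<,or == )>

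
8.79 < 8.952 True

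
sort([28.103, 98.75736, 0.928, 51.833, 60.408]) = [0.928, 28.103, 51.833, 60.408, 98.75736]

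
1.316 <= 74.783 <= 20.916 False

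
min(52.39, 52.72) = 52.39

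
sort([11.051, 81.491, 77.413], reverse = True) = [81.491, 77.413, 11.051]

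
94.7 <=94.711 True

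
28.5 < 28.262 False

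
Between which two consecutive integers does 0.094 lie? 0 and 1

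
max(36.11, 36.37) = 36.37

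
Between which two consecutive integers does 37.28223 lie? 37 and 38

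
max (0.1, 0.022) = 0.1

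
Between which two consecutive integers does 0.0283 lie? 0 and 1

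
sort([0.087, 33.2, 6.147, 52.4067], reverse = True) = [52.4067, 33.2, 6.147, 0.087]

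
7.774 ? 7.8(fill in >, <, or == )<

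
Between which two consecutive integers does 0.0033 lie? 0 and 1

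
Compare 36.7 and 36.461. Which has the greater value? 36.7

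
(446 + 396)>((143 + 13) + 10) True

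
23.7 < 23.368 False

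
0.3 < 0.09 False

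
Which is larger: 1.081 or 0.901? 1.081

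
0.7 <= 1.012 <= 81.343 True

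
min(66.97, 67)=66.97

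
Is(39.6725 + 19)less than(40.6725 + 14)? No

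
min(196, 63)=63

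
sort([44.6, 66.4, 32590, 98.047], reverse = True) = [32590, 98.047, 66.4, 44.6]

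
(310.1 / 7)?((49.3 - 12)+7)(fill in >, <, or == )==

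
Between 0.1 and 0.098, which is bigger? 0.1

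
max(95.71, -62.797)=95.71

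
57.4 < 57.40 False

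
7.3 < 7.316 True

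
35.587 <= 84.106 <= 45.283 False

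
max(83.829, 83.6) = 83.829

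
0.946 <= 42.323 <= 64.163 True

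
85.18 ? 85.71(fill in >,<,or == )<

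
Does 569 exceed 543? Yes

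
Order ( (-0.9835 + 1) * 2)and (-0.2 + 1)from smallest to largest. ( (-0.9835 + 1) * 2), (-0.2 + 1)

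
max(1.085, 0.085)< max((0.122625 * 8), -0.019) False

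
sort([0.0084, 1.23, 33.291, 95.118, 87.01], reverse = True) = [95.118, 87.01, 33.291, 1.23, 0.0084]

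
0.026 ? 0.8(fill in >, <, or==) <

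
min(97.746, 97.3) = 97.3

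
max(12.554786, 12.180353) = 12.554786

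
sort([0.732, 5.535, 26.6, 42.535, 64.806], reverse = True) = [64.806, 42.535, 26.6, 5.535, 0.732]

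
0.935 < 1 True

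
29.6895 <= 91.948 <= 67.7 False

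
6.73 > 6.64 True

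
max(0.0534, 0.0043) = 0.0534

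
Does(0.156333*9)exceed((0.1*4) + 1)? Yes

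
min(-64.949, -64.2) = -64.949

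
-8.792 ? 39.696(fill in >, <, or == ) <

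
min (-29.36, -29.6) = -29.6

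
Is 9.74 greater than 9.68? Yes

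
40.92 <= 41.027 True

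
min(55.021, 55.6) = 55.021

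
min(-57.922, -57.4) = -57.922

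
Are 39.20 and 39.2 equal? Yes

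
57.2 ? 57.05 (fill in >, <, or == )>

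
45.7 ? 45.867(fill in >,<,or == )<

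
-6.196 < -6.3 False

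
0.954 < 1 True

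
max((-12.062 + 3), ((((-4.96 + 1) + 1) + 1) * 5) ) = -9.062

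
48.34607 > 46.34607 True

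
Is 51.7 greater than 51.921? No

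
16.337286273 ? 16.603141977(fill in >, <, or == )<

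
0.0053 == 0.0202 False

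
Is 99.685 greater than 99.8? No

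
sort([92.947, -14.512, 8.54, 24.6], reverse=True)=[92.947, 24.6, 8.54, -14.512]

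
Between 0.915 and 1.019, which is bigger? 1.019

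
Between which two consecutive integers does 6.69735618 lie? 6 and 7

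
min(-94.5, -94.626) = -94.626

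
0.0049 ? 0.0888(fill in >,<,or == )<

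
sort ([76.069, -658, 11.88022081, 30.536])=[-658, 11.88022081, 30.536, 76.069]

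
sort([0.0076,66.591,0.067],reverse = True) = [66.591,0.067,0.0076]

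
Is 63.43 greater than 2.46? Yes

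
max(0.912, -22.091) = 0.912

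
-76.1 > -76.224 True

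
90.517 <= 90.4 False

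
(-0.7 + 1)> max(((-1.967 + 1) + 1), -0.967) True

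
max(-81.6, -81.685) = -81.6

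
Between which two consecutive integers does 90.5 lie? 90 and 91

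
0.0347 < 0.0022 False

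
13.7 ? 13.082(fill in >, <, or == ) >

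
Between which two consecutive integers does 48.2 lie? 48 and 49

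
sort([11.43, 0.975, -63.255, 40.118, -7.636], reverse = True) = [40.118, 11.43, 0.975, -7.636, -63.255]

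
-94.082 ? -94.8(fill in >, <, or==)>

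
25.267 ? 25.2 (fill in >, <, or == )>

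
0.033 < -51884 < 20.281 False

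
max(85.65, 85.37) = 85.65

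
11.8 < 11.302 False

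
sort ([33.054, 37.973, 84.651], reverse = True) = [84.651, 37.973, 33.054]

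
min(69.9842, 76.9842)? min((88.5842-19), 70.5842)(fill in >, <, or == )>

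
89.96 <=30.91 False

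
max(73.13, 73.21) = 73.21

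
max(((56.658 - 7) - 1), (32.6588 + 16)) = 48.6588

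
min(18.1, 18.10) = 18.1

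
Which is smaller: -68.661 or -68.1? -68.661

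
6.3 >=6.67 False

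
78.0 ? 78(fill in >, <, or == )==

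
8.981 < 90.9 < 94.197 True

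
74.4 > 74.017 True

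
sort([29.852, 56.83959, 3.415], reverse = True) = [56.83959, 29.852, 3.415]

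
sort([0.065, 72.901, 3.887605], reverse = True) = [72.901, 3.887605, 0.065]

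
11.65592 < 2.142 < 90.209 False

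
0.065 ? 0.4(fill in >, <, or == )<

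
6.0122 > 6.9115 False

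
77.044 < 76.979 False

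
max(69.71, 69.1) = 69.71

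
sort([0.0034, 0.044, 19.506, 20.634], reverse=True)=[20.634, 19.506, 0.044, 0.0034]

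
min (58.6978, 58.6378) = 58.6378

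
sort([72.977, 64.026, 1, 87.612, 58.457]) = [1, 58.457, 64.026, 72.977, 87.612]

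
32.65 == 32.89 False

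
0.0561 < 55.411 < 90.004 True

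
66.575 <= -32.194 False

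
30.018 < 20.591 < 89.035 False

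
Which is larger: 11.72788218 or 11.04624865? 11.72788218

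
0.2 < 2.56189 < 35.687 True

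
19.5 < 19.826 True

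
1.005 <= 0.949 False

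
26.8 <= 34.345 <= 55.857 True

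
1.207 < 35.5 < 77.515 True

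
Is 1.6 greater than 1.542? Yes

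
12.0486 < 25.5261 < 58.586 True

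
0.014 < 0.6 True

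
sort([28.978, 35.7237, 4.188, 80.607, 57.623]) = [4.188, 28.978, 35.7237, 57.623, 80.607]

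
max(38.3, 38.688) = 38.688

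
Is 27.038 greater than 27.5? No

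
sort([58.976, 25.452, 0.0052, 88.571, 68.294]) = [0.0052, 25.452, 58.976, 68.294, 88.571]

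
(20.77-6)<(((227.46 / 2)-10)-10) True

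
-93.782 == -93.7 False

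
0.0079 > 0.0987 False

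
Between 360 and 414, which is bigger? 414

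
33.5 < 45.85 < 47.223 True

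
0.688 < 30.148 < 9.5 False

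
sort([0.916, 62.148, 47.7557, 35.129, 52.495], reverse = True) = [62.148, 52.495, 47.7557, 35.129, 0.916]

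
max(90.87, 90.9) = 90.9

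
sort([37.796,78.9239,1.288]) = [1.288,37.796,78.9239]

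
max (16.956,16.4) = 16.956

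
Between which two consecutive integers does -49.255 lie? -50 and -49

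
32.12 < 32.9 True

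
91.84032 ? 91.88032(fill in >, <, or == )<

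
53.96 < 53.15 False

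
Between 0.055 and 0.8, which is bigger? 0.8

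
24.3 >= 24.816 False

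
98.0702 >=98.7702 False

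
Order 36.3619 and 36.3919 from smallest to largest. 36.3619, 36.3919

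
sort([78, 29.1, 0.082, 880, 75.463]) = [0.082, 29.1, 75.463, 78, 880]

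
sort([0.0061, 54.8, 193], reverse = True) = [193, 54.8, 0.0061]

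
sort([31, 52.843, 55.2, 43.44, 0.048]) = [0.048, 31, 43.44, 52.843, 55.2]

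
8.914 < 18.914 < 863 True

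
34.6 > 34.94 False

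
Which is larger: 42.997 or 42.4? 42.997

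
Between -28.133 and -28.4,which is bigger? -28.133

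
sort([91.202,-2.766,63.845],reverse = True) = [91.202,63.845,-2.766]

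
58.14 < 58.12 False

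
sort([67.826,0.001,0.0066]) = [0.001,0.0066,67.826]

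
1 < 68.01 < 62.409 False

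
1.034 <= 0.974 False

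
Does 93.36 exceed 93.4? No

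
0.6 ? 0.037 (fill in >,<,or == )>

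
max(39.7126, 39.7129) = 39.7129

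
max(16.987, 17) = 17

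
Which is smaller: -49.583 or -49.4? -49.583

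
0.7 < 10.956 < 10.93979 False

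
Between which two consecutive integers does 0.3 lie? 0 and 1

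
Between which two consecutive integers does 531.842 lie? 531 and 532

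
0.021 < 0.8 True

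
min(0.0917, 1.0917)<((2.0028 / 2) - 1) False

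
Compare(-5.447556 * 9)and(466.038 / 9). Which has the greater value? (466.038 / 9)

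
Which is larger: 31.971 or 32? 32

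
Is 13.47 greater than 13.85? No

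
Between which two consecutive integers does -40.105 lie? -41 and -40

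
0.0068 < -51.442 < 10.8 False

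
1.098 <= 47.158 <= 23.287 False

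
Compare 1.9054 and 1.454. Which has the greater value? 1.9054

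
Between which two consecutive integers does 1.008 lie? 1 and 2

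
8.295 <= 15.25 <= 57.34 True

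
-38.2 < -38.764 False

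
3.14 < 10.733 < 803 True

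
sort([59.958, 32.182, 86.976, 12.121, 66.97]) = [12.121, 32.182, 59.958, 66.97, 86.976]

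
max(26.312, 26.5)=26.5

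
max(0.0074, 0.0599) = 0.0599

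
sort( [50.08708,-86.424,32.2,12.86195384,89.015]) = [-86.424,12.86195384,32.2,50.08708,89.015]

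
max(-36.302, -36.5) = -36.302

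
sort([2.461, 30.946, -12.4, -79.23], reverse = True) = [30.946, 2.461, -12.4, -79.23]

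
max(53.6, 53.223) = 53.6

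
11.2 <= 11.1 False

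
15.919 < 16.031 True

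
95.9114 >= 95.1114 True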